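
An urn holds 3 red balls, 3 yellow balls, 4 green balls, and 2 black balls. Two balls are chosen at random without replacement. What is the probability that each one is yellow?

1/22

P(all yellow) = 3/12 × 2/11 = 6/132 = 1/22.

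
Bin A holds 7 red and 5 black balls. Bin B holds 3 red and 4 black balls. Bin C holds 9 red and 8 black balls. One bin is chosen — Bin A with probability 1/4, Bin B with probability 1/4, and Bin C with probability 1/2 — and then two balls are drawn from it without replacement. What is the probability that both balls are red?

From Bin A: P(both red) = (7/12)(6/11) = 7/22.
From Bin B: P(both red) = (3/7)(2/6) = 1/7.
From Bin C: P(both red) = (9/17)(8/16) = 9/34.
Total probability = (1/4)(7/22) + (1/4)(1/7) + (1/2)(9/34) = 2593/10472.

2593/10472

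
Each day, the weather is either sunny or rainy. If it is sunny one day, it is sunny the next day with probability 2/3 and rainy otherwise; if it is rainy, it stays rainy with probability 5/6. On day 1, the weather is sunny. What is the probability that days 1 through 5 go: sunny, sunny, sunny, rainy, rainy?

Day 1 is given. For each transition, use the conditional probability from the current state:
P(sunny | sunny) = 2/3; P(sunny | sunny) = 2/3; P(rainy | sunny) = 1/3; P(rainy | rainy) = 5/6.
P = 2/3 × 2/3 × 1/3 × 5/6 = 20/162 = 10/81.

10/81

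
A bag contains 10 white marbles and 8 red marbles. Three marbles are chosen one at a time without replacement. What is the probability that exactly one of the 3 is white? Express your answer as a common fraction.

35/102

One ordering (white drawn first) has probability 10/18 × 8/17 × 7/16 = 560/4896 = 35/306.
There are C(3,1) = 3 such orderings, each equally likely, so P = 3 × 35/306 = 35/102.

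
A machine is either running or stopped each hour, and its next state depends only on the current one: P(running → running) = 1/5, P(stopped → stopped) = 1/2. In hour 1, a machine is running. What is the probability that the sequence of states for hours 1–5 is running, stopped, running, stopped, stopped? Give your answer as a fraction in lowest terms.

Hour 1 is given. For each transition, use the conditional probability from the current state:
P(stopped | running) = 4/5; P(running | stopped) = 1/2; P(stopped | running) = 4/5; P(stopped | stopped) = 1/2.
P = 4/5 × 1/2 × 4/5 × 1/2 = 16/100 = 4/25.

4/25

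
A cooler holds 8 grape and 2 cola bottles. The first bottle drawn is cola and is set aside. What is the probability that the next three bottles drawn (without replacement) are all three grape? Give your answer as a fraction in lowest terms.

After the first draw, 8 of the remaining 9 bottles are grape.
P = 8/9 × 7/8 × 6/7 = 336/504 = 2/3.

2/3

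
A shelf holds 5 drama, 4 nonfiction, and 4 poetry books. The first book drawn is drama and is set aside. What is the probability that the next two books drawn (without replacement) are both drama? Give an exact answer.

With the first book removed, 4 drama remain out of 12.
P = 4/12 × 3/11 = 12/132 = 1/11.

1/11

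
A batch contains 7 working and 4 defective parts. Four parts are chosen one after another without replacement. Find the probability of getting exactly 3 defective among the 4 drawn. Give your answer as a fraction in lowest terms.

14/165

One ordering (defective drawn first) has probability 4/11 × 3/10 × 2/9 × 7/8 = 168/7920 = 7/330.
There are C(4,3) = 4 such orderings, each equally likely, so P = 4 × 7/330 = 14/165.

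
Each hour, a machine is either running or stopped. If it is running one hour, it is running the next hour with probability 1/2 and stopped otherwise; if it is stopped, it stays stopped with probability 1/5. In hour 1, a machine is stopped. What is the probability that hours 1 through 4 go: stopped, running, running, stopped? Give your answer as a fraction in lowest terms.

Hour 1 is given. For each transition, use the conditional probability from the current state:
P(running | stopped) = 4/5; P(running | running) = 1/2; P(stopped | running) = 1/2.
P = 4/5 × 1/2 × 1/2 = 4/20 = 1/5.

1/5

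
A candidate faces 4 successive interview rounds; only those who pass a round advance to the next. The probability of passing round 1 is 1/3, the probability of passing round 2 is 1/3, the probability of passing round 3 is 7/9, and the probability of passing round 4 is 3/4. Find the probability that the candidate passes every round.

7/108

Each stage is reached only if all earlier stages succeed, so
P = 1/3 × 1/3 × 7/9 × 3/4 = 21/324 = 7/108.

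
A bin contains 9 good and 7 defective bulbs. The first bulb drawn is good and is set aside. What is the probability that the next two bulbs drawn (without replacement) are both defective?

After the first draw, 7 of the remaining 15 bulbs are defective.
P = 7/15 × 6/14 = 42/210 = 1/5.

1/5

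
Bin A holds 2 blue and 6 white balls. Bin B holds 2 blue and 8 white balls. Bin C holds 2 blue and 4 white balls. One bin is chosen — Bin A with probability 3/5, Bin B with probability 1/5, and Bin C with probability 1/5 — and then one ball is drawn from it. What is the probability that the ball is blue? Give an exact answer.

77/300

From Bin A: P(blue) = 2/8.
From Bin B: P(blue) = 2/10.
From Bin C: P(blue) = 2/6.
Total probability = (3/5)(2/8) + (1/5)(2/10) + (1/5)(2/6) = 77/300.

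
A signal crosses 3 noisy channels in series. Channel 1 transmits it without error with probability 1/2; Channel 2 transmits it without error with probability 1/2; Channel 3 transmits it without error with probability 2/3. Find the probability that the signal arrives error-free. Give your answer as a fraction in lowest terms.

1/6

The events are sequential, so multiply the conditional probabilities:
P = 1/2 × 1/2 × 2/3 = 2/12 = 1/6.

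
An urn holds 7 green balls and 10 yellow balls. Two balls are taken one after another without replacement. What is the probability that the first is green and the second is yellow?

35/136

Chain rule:
P = 7/17 × 10/16 = 70/272 = 35/136.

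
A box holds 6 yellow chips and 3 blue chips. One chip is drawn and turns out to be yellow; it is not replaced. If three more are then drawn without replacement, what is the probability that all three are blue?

With the first chip removed, 3 blue remain out of 8.
P = 3/8 × 2/7 × 1/6 = 6/336 = 1/56.

1/56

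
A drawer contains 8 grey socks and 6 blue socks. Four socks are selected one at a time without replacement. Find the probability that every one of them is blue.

15/1001

P(all blue) = 6/14 × 5/13 × 4/12 × 3/11 = 360/24024 = 15/1001.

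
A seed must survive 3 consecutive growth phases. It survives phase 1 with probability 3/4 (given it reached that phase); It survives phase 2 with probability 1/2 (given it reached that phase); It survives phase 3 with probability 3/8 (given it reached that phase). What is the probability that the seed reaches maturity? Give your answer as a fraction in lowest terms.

9/64

Multiplying along the chain,
P = 3/4 × 1/2 × 3/8 = 9/64.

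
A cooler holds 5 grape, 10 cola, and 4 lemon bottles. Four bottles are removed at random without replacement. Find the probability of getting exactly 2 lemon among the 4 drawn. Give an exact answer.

105/646

One ordering (lemon drawn first) has probability 4/19 × 3/18 × 15/17 × 14/16 = 2520/93024 = 35/1292.
There are C(4,2) = 6 such orderings, each equally likely, so P = 6 × 35/1292 = 105/646.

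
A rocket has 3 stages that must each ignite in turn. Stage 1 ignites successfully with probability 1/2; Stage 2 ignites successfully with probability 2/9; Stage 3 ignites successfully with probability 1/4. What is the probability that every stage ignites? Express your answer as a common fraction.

1/36

Multiplying along the chain,
P = 1/2 × 2/9 × 1/4 = 2/72 = 1/36.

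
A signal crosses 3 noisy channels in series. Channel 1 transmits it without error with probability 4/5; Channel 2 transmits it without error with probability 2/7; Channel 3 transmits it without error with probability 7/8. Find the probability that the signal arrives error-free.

Each stage is reached only if all earlier stages succeed, so
P = 4/5 × 2/7 × 7/8 = 56/280 = 1/5.

1/5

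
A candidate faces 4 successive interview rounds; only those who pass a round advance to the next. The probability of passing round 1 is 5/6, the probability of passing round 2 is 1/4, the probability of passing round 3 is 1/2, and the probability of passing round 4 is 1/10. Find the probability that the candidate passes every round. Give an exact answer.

Multiplying along the chain,
P = 5/6 × 1/4 × 1/2 × 1/10 = 5/480 = 1/96.

1/96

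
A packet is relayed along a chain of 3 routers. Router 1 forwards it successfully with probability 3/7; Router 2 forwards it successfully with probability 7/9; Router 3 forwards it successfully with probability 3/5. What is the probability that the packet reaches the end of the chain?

Each stage is reached only if all earlier stages succeed, so
P = 3/7 × 7/9 × 3/5 = 63/315 = 1/5.

1/5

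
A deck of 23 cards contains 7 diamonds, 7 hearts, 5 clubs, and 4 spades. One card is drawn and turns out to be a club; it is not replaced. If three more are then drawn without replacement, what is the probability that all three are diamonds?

With the first card removed, 7 diamonds remain out of 22.
P = 7/22 × 6/21 × 5/20 = 210/9240 = 1/44.

1/44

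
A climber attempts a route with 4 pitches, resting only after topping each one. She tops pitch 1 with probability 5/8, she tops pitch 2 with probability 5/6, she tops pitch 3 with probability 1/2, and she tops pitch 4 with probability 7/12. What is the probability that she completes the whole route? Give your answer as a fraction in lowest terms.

The events are sequential, so multiply the conditional probabilities:
P = 5/8 × 5/6 × 1/2 × 7/12 = 175/1152.

175/1152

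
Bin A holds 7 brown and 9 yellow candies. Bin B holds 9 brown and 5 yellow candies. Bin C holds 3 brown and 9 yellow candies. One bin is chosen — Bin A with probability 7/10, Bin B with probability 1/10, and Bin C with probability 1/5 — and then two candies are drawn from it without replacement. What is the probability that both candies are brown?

From Bin A: P(both brown) = (7/16)(6/15) = 7/40.
From Bin B: P(both brown) = (9/14)(8/13) = 36/91.
From Bin C: P(both brown) = (3/12)(2/11) = 1/22.
Total probability = (7/10)(7/40) + (1/10)(36/91) + (1/5)(1/22) = 68529/400400.

68529/400400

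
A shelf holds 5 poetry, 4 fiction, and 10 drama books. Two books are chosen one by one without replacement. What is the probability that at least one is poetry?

P(no poetry) = 14/19 × 13/18 = 182/342 = 91/171.
P(at least one) = 1 − 91/171 = 80/171.

80/171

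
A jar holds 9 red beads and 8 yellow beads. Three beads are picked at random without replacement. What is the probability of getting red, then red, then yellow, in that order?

12/85

Each draw changes the counts, so multiply the conditional probabilities along the sequence:
P = 9/17 × 8/16 × 8/15 = 576/4080 = 12/85.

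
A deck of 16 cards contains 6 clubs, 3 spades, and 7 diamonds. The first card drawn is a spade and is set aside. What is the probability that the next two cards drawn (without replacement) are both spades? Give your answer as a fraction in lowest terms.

With the first card removed, 2 spades remain out of 15.
P = 2/15 × 1/14 = 2/210 = 1/105.

1/105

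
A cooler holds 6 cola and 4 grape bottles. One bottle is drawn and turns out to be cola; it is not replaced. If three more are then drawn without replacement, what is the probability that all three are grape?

1/21

After the first draw, 4 of the remaining 9 bottles are grape.
P = 4/9 × 3/8 × 2/7 = 24/504 = 1/21.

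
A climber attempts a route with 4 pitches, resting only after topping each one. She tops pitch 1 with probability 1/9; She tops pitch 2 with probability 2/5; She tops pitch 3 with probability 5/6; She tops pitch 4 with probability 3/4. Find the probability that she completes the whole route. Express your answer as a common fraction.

The events are sequential, so multiply the conditional probabilities:
P = 1/9 × 2/5 × 5/6 × 3/4 = 30/1080 = 1/36.

1/36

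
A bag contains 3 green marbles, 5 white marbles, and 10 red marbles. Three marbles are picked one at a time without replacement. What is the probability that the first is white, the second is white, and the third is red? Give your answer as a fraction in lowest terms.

25/612

Chain rule:
P = 5/18 × 4/17 × 10/16 = 200/4896 = 25/612.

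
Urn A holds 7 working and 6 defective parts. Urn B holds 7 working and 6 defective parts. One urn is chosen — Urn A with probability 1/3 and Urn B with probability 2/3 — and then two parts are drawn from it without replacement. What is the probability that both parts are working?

From Urn A: P(both working) = (7/13)(6/12) = 7/26.
From Urn B: P(both working) = (7/13)(6/12) = 7/26.
Total probability = (1/3)(7/26) + (2/3)(7/26) = 7/26.

7/26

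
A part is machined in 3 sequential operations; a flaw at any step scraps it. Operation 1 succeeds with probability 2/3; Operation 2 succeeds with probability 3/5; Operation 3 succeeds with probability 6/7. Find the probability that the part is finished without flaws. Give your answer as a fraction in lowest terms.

Multiplying along the chain,
P = 2/3 × 3/5 × 6/7 = 36/105 = 12/35.

12/35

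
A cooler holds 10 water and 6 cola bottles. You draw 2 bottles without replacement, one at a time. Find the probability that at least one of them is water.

P(no water) = 6/16 × 5/15 = 30/240 = 1/8.
P(at least one) = 1 − 1/8 = 7/8.

7/8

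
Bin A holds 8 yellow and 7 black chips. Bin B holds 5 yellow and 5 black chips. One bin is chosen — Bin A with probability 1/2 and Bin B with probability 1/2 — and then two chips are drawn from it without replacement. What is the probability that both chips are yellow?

11/45

From Bin A: P(both yellow) = (8/15)(7/14) = 4/15.
From Bin B: P(both yellow) = (5/10)(4/9) = 2/9.
Total probability = (1/2)(4/15) + (1/2)(2/9) = 11/45.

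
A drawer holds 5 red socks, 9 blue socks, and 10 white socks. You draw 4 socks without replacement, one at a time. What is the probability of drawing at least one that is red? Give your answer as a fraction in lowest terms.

1125/1771

P(no red) = 19/24 × 18/23 × 17/22 × 16/21 = 93024/255024 = 646/1771.
P(at least one) = 1 − 646/1771 = 1125/1771.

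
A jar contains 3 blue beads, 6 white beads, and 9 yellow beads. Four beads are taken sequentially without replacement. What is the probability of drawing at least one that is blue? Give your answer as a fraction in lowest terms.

P(no blue) = 15/18 × 14/17 × 13/16 × 12/15 = 32760/73440 = 91/204.
P(at least one) = 1 − 91/204 = 113/204.

113/204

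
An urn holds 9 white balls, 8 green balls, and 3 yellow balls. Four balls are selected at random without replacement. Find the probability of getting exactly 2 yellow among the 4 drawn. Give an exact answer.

8/95

One ordering (yellow drawn first) has probability 3/20 × 2/19 × 17/18 × 16/17 = 1632/116280 = 4/285.
There are C(4,2) = 6 such orderings, each equally likely, so P = 6 × 4/285 = 8/95.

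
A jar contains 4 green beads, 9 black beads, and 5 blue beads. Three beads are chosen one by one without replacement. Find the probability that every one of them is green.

P(all green) = 4/18 × 3/17 × 2/16 = 24/4896 = 1/204.

1/204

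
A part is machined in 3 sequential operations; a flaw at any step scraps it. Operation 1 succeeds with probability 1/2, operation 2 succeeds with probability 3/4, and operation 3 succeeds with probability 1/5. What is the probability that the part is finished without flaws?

The events are sequential, so multiply the conditional probabilities:
P = 1/2 × 3/4 × 1/5 = 3/40.

3/40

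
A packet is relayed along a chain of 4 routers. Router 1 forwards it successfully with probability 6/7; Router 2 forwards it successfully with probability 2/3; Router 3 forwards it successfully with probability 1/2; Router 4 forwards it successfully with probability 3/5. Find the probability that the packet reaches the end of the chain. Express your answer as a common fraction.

6/35

Multiplying along the chain,
P = 6/7 × 2/3 × 1/2 × 3/5 = 36/210 = 6/35.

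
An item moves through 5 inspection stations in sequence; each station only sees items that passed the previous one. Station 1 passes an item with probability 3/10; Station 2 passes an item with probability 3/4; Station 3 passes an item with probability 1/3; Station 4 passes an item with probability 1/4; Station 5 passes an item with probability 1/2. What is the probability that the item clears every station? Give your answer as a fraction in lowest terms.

3/320

Multiplying along the chain,
P = 3/10 × 3/4 × 1/3 × 1/4 × 1/2 = 9/960 = 3/320.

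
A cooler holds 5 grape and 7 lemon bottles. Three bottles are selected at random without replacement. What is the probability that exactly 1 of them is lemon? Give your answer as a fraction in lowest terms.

7/22

One ordering (lemon drawn first) has probability 7/12 × 5/11 × 4/10 = 140/1320 = 7/66.
There are C(3,1) = 3 such orderings, each equally likely, so P = 3 × 7/66 = 7/22.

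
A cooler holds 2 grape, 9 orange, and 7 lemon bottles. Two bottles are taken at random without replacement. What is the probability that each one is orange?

P(every draw is orange) = 9/18 × 8/17 = 72/306 = 4/17.

4/17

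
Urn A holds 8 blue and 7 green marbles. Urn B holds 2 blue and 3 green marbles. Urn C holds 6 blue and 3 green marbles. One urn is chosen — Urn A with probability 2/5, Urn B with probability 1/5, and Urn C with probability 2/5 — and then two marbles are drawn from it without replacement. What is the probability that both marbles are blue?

From Urn A: P(both blue) = (8/15)(7/14) = 4/15.
From Urn B: P(both blue) = (2/5)(1/4) = 1/10.
From Urn C: P(both blue) = (6/9)(5/8) = 5/12.
Total probability = (2/5)(4/15) + (1/5)(1/10) + (2/5)(5/12) = 22/75.

22/75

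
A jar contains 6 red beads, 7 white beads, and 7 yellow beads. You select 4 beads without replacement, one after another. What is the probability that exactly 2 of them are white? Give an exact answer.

546/1615

One ordering (white drawn first) has probability 7/20 × 6/19 × 13/18 × 12/17 = 6552/116280 = 91/1615.
There are C(4,2) = 6 such orderings, each equally likely, so P = 6 × 91/1615 = 546/1615.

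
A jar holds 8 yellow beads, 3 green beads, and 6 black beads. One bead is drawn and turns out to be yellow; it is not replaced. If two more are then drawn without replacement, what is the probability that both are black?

After the first draw, 6 of the remaining 16 beads are black.
P = 6/16 × 5/15 = 30/240 = 1/8.

1/8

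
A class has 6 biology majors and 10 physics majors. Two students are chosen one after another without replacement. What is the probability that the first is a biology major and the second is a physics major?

1/4

Multiply the probability of each draw given the previous ones:
P = 6/16 × 10/15 = 60/240 = 1/4.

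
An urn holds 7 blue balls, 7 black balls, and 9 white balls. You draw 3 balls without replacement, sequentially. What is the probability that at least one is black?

173/253

P(no black) = 16/23 × 15/22 × 14/21 = 3360/10626 = 80/253.
P(at least one) = 1 − 80/253 = 173/253.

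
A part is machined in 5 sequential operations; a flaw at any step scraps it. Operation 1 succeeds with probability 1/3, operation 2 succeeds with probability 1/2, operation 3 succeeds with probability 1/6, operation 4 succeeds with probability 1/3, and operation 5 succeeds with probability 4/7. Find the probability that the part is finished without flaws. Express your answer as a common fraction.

The events are sequential, so multiply the conditional probabilities:
P = 1/3 × 1/2 × 1/6 × 1/3 × 4/7 = 4/756 = 1/189.

1/189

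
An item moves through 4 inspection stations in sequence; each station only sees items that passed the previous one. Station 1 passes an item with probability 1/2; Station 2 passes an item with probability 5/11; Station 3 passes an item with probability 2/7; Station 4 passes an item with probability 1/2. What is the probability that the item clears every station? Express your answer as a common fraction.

5/154

Each stage is reached only if all earlier stages succeed, so
P = 1/2 × 5/11 × 2/7 × 1/2 = 10/308 = 5/154.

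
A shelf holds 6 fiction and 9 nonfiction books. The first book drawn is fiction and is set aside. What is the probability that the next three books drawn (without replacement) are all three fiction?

5/182

After the first draw, 5 of the remaining 14 books are fiction.
P = 5/14 × 4/13 × 3/12 = 60/2184 = 5/182.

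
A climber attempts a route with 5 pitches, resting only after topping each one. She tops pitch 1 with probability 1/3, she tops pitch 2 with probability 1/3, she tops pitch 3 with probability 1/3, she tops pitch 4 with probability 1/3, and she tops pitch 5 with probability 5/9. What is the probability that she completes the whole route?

The events are sequential, so multiply the conditional probabilities:
P = 1/3 × 1/3 × 1/3 × 1/3 × 5/9 = 5/729.

5/729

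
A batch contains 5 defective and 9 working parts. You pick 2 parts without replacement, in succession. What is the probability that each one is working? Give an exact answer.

P(every draw is working) = 9/14 × 8/13 = 72/182 = 36/91.

36/91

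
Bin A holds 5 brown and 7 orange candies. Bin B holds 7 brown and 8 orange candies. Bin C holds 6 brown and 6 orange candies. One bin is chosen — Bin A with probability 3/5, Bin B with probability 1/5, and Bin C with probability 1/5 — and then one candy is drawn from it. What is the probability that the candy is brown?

From Bin A: P(brown) = 5/12.
From Bin B: P(brown) = 7/15.
From Bin C: P(brown) = 6/12.
Total probability = (3/5)(5/12) + (1/5)(7/15) + (1/5)(6/12) = 133/300.

133/300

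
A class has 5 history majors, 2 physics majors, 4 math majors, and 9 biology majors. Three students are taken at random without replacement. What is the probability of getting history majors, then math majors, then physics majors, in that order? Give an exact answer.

Chain rule:
P = 5/20 × 4/19 × 2/18 = 40/6840 = 1/171.

1/171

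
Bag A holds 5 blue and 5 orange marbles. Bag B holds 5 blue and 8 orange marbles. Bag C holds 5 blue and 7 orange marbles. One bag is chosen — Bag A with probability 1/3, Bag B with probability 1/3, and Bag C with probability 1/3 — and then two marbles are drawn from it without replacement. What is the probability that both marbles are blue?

From Bag A: P(both blue) = (5/10)(4/9) = 2/9.
From Bag B: P(both blue) = (5/13)(4/12) = 5/39.
From Bag C: P(both blue) = (5/12)(4/11) = 5/33.
Total probability = (1/3)(2/9) + (1/3)(5/39) + (1/3)(5/33) = 646/3861.

646/3861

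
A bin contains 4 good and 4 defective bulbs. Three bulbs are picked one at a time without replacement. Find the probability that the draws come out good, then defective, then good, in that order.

Chain rule:
P = 4/8 × 4/7 × 3/6 = 48/336 = 1/7.

1/7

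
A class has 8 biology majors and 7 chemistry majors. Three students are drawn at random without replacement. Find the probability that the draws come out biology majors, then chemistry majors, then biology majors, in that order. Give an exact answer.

28/195

Chain rule:
P = 8/15 × 7/14 × 7/13 = 392/2730 = 28/195.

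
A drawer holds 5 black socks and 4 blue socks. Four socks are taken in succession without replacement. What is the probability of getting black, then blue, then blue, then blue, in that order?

5/126

Multiply the probability of each draw given the previous ones:
P = 5/9 × 4/8 × 3/7 × 2/6 = 120/3024 = 5/126.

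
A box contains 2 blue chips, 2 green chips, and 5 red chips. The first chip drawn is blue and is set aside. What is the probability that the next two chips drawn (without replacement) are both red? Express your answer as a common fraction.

With the first chip removed, 5 red remain out of 8.
P = 5/8 × 4/7 = 20/56 = 5/14.

5/14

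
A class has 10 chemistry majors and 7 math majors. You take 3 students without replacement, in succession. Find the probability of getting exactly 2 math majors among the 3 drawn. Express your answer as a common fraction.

One ordering (math majors drawn first) has probability 7/17 × 6/16 × 10/15 = 420/4080 = 7/68.
There are C(3,2) = 3 such orderings, each equally likely, so P = 3 × 7/68 = 21/68.

21/68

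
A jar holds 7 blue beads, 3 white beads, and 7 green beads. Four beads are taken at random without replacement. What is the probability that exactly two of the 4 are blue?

27/68

One ordering (blue drawn first) has probability 7/17 × 6/16 × 10/15 × 9/14 = 3780/57120 = 9/136.
There are C(4,2) = 6 such orderings, each equally likely, so P = 6 × 9/136 = 27/68.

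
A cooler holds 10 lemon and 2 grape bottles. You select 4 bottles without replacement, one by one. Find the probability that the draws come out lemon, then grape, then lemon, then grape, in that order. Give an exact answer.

1/66

Multiply the probability of each draw given the previous ones:
P = 10/12 × 2/11 × 9/10 × 1/9 = 180/11880 = 1/66.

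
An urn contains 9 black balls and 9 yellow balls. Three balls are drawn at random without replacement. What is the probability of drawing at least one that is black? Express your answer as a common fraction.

P(no black) = 9/18 × 8/17 × 7/16 = 504/4896 = 7/68.
P(at least one) = 1 − 7/68 = 61/68.

61/68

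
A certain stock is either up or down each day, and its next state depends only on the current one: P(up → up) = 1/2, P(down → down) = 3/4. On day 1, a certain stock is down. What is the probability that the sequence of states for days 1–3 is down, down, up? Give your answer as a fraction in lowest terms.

Day 1 is given. For each transition, use the conditional probability from the current state:
P(down | down) = 3/4; P(up | down) = 1/4.
P = 3/4 × 1/4 = 3/16.

3/16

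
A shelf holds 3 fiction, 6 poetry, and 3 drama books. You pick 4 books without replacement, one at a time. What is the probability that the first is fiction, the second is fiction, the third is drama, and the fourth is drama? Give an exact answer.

1/330

Multiply the probability of each draw given the previous ones:
P = 3/12 × 2/11 × 3/10 × 2/9 = 36/11880 = 1/330.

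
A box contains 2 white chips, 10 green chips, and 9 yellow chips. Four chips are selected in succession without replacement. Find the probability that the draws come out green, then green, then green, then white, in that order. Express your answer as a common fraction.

4/399

Multiply the probability of each draw given the previous ones:
P = 10/21 × 9/20 × 8/19 × 2/18 = 1440/143640 = 4/399.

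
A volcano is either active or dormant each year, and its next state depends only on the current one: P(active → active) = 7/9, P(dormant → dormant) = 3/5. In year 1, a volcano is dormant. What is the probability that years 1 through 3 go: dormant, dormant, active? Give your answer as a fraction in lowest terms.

6/25

Year 1 is given. For each transition, use the conditional probability from the current state:
P(dormant | dormant) = 3/5; P(active | dormant) = 2/5.
P = 3/5 × 2/5 = 6/25.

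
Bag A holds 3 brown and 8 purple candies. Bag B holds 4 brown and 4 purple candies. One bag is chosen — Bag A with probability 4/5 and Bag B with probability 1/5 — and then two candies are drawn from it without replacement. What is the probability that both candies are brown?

333/3850

From Bag A: P(both brown) = (3/11)(2/10) = 3/55.
From Bag B: P(both brown) = (4/8)(3/7) = 3/14.
Total probability = (4/5)(3/55) + (1/5)(3/14) = 333/3850.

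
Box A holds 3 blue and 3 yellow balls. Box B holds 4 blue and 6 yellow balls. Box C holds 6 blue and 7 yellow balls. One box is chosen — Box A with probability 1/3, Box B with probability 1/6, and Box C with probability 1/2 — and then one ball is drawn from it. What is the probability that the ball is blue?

From Box A: P(blue) = 3/6.
From Box B: P(blue) = 4/10.
From Box C: P(blue) = 6/13.
Total probability = (1/3)(3/6) + (1/6)(4/10) + (1/2)(6/13) = 181/390.

181/390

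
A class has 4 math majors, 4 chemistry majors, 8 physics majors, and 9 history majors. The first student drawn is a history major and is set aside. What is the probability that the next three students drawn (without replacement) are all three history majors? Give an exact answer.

7/253

With the first student removed, 8 history majors remain out of 24.
P = 8/24 × 7/23 × 6/22 = 336/12144 = 7/253.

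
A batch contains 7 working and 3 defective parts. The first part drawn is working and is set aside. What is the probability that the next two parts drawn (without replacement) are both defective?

1/12

With the first part removed, 3 defective remain out of 9.
P = 3/9 × 2/8 = 6/72 = 1/12.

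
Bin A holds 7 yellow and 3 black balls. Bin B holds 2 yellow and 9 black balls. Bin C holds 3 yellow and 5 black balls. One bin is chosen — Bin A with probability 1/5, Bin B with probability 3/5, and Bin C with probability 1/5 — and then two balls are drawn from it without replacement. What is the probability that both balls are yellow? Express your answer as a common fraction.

From Bin A: P(both yellow) = (7/10)(6/9) = 7/15.
From Bin B: P(both yellow) = (2/11)(1/10) = 1/55.
From Bin C: P(both yellow) = (3/8)(2/7) = 3/28.
Total probability = (1/5)(7/15) + (3/5)(1/55) + (1/5)(3/28) = 2903/23100.

2903/23100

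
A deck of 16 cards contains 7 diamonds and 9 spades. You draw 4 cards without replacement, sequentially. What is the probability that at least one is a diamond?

P(no diamonds) = 9/16 × 8/15 × 7/14 × 6/13 = 3024/43680 = 9/130.
P(at least one) = 1 − 9/130 = 121/130.

121/130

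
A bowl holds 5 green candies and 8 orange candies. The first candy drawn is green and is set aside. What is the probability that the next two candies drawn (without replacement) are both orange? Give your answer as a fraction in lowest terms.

14/33

With the first candy removed, 8 orange remain out of 12.
P = 8/12 × 7/11 = 56/132 = 14/33.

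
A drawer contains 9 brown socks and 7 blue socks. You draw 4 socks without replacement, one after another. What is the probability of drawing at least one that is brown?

P(no brown) = 7/16 × 6/15 × 5/14 × 4/13 = 840/43680 = 1/52.
P(at least one) = 1 − 1/52 = 51/52.

51/52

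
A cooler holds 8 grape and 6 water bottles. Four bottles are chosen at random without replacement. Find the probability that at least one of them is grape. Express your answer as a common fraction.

P(no grape) = 6/14 × 5/13 × 4/12 × 3/11 = 360/24024 = 15/1001.
P(at least one) = 1 − 15/1001 = 986/1001.

986/1001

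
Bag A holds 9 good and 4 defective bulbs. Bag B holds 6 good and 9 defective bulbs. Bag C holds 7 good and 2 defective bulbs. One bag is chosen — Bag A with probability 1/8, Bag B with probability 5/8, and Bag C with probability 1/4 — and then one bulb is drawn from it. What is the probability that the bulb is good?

497/936

From Bag A: P(good) = 9/13.
From Bag B: P(good) = 6/15.
From Bag C: P(good) = 7/9.
Total probability = (1/8)(9/13) + (5/8)(6/15) + (1/4)(7/9) = 497/936.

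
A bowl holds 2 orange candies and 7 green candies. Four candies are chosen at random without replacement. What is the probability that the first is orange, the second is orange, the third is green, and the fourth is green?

1/36

Multiply the probability of each draw given the previous ones:
P = 2/9 × 1/8 × 7/7 × 6/6 = 84/3024 = 1/36.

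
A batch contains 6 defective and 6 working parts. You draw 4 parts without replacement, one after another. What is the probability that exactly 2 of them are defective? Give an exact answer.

5/11

One ordering (defective drawn first) has probability 6/12 × 5/11 × 6/10 × 5/9 = 900/11880 = 5/66.
There are C(4,2) = 6 such orderings, each equally likely, so P = 6 × 5/66 = 5/11.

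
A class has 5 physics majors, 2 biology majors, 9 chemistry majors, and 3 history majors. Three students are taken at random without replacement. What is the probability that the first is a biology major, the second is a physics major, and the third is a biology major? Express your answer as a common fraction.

5/2907

Multiply the probability of each draw given the previous ones:
P = 2/19 × 5/18 × 1/17 = 10/5814 = 5/2907.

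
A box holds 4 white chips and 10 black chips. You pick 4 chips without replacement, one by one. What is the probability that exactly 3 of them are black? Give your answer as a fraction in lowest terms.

One ordering (black drawn first) has probability 10/14 × 9/13 × 8/12 × 4/11 = 2880/24024 = 120/1001.
There are C(4,3) = 4 such orderings, each equally likely, so P = 4 × 120/1001 = 480/1001.

480/1001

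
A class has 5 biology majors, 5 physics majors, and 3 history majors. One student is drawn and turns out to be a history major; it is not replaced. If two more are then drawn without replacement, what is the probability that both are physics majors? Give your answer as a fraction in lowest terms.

With the first student removed, 5 physics majors remain out of 12.
P = 5/12 × 4/11 = 20/132 = 5/33.

5/33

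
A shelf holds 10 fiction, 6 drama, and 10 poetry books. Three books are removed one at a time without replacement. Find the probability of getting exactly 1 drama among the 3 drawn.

57/130

One ordering (drama drawn first) has probability 6/26 × 20/25 × 19/24 = 2280/15600 = 19/130.
There are C(3,1) = 3 such orderings, each equally likely, so P = 3 × 19/130 = 57/130.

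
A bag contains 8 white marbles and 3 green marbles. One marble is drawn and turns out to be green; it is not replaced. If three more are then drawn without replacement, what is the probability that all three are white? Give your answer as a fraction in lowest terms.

With the first marble removed, 8 white remain out of 10.
P = 8/10 × 7/9 × 6/8 = 336/720 = 7/15.

7/15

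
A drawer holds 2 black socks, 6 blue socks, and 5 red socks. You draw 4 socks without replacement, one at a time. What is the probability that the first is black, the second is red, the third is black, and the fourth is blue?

Multiply the probability of each draw given the previous ones:
P = 2/13 × 5/12 × 1/11 × 6/10 = 60/17160 = 1/286.

1/286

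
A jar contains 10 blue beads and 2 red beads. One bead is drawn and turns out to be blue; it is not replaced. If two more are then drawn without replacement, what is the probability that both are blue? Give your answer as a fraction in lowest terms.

With the first bead removed, 9 blue remain out of 11.
P = 9/11 × 8/10 = 72/110 = 36/55.

36/55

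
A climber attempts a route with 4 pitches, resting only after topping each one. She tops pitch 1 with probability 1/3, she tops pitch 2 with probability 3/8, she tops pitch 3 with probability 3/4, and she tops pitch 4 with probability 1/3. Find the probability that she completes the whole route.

Multiplying along the chain,
P = 1/3 × 3/8 × 3/4 × 1/3 = 9/288 = 1/32.

1/32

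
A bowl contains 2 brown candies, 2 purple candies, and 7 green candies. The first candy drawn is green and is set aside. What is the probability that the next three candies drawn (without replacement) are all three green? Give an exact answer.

1/6

After the first draw, 6 of the remaining 10 candies are green.
P = 6/10 × 5/9 × 4/8 = 120/720 = 1/6.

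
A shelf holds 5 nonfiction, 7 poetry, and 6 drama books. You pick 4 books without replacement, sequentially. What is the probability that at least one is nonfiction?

P(no nonfiction) = 13/18 × 12/17 × 11/16 × 10/15 = 17160/73440 = 143/612.
P(at least one) = 1 − 143/612 = 469/612.

469/612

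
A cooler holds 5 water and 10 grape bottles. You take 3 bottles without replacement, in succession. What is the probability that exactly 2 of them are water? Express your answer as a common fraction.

One ordering (water drawn first) has probability 5/15 × 4/14 × 10/13 = 200/2730 = 20/273.
There are C(3,2) = 3 such orderings, each equally likely, so P = 3 × 20/273 = 20/91.

20/91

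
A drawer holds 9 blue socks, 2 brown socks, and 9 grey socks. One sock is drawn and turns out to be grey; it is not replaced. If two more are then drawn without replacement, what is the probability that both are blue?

After the first draw, 9 of the remaining 19 socks are blue.
P = 9/19 × 8/18 = 72/342 = 4/19.

4/19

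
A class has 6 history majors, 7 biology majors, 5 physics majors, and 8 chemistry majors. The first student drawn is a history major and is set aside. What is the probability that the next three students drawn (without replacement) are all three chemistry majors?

14/575

After the first draw, 8 of the remaining 25 students are chemistry majors.
P = 8/25 × 7/24 × 6/23 = 336/13800 = 14/575.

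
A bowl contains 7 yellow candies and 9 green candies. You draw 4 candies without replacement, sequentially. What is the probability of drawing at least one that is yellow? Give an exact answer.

P(no yellow) = 9/16 × 8/15 × 7/14 × 6/13 = 3024/43680 = 9/130.
P(at least one) = 1 − 9/130 = 121/130.

121/130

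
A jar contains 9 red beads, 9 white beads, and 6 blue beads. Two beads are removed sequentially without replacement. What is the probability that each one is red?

3/23

P(all red) = 9/24 × 8/23 = 72/552 = 3/23.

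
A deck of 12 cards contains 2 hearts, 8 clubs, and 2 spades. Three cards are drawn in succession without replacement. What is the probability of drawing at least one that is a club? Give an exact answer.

P(no clubs) = 4/12 × 3/11 × 2/10 = 24/1320 = 1/55.
P(at least one) = 1 − 1/55 = 54/55.

54/55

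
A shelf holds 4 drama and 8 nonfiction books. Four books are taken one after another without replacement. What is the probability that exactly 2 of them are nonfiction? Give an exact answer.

One ordering (nonfiction drawn first) has probability 8/12 × 7/11 × 4/10 × 3/9 = 672/11880 = 28/495.
There are C(4,2) = 6 such orderings, each equally likely, so P = 6 × 28/495 = 56/165.

56/165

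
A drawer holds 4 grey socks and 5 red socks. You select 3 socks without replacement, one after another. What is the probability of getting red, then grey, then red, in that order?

Each draw changes the counts, so multiply the conditional probabilities along the sequence:
P = 5/9 × 4/8 × 4/7 = 80/504 = 10/63.

10/63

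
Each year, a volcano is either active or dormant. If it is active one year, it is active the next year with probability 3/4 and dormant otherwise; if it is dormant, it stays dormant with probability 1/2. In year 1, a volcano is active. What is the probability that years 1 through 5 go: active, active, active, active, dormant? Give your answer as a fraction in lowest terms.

27/256

Year 1 is given. For each transition, use the conditional probability from the current state:
P(active | active) = 3/4; P(active | active) = 3/4; P(active | active) = 3/4; P(dormant | active) = 1/4.
P = 3/4 × 3/4 × 3/4 × 1/4 = 27/256.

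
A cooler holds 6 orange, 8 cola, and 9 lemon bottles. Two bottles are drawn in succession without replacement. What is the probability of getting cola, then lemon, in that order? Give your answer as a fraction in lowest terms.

Multiply the probability of each draw given the previous ones:
P = 8/23 × 9/22 = 72/506 = 36/253.

36/253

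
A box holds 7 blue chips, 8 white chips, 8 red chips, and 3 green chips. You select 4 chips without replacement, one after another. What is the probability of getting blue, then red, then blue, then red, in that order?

Each draw changes the counts, so multiply the conditional probabilities along the sequence:
P = 7/26 × 8/25 × 6/24 × 7/23 = 2352/358800 = 49/7475.

49/7475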